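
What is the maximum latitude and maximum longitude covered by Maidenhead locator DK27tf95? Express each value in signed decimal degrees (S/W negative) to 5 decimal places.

17.23333, -114.33333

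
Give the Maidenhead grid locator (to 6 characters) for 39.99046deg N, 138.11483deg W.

CM09wx

Offset from 180°W / 90°S: lon 41.8852°, lat 129.9905°.
Field (20°×10°, letters A–R): 41.8852/20 → 2 → C, 129.9905/10 → 12 → M; chars CM.
Square (2°×1°, digits 0–9): 1.8852/2 → 0, 9.9905/1 → 9; chars 09.
Subsquare (5′×2.5′, letters a–x): 1.8852/0.0833333 → 22 → w, 0.9905/0.0416667 → 23 → x; chars wx.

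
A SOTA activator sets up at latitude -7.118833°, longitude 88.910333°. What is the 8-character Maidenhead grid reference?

NI42kv91

Offset from 180°W / 90°S: lon 268.91033°, lat 82.88117°.
Field: 268.91033/20 → 13 → N, 82.88117/10 → 8 → I; chars NI.
Square: 8.91033/2 → 4, 2.88117/1 → 2; chars 42.
Subsquare: 0.91033/0.0833333 → 10 → k, 0.88117/0.0416667 → 21 → v; chars kv.
Extended square: 0.07700/0.00833333 → 9, 0.00617/0.00416667 → 1; chars 91.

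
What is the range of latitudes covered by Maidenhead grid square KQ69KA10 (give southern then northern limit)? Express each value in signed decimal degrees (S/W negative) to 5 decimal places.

79.00000, 79.00417

Field K=10, Q=16: +10·20° lon, +16·10° lat → SW at lon 20°, lat 70°.
Square 6, 9: +6·2° lon, +9·1° lat → SW at lon 32°, lat 79°.
Subsquare k=10, a=0: +10·0.0833333° lon, +0·0.0416667° lat → SW at lon 32.8333°, lat 79°.
Extended square 1, 0: +1·0.00833333° lon, +0·0.00416667° lat → SW at lon 32.8417°, lat 79°.
Cell spans 0.00833333° lon × 0.00416667° lat.
south 79.00000, north 79.00417.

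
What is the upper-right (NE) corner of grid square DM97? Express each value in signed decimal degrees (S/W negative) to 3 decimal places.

38.000, -100.000

Field D=3, M=12: +3·20° lon, +12·10° lat → SW at lon -120°, lat 30°.
Square 9, 7: +9·2° lon, +7·1° lat → SW at lon -102°, lat 37°.
Cell spans 2° lon × 1° lat. NE corner is SW corner plus one full cell.
latitude 38.000, longitude -100.000.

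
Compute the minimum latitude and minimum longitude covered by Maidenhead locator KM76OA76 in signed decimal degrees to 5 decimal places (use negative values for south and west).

36.02500, 35.22500

Field K=10, M=12: +10·20° lon, +12·10° lat → SW at lon 20°, lat 30°.
Square 7, 6: +7·2° lon, +6·1° lat → SW at lon 34°, lat 36°.
Subsquare o=14, a=0: +14·0.0833333° lon, +0·0.0416667° lat → SW at lon 35.1667°, lat 36°.
Extended square 7, 6: +7·0.00833333° lon, +6·0.00416667° lat → SW at lon 35.225°, lat 36.025°.
latitude 36.02500, longitude 35.22500.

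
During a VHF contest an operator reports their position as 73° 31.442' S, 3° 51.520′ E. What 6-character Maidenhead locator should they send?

JB16wl

Shift to the Maidenhead origin (180°W, 90°S): lon 183.8587, lat 16.4760.
Field: 183.8587/20 → 9 → J, 16.4760/10 → 1 → B; chars JB.
Square: 3.8587/2 → 1, 6.4760/1 → 6; chars 16.
Subsquare: 1.8587/0.0833333 → 22 → w, 0.4760/0.0416667 → 11 → l; chars wl.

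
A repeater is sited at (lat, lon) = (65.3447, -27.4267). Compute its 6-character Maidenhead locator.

HP65gi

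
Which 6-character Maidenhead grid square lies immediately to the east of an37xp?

Longitude subsquare x = 23; +1 → 24, wraps to 0 = a, carry into square.
Longitude square 3; +1 → 4.
The latitude characters are unchanged.

AN47ap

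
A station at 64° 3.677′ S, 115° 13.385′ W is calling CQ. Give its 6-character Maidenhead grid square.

DC25jw

Shift to the Maidenhead origin (180°W, 90°S): lon 64.7769, lat 25.9387.
Field: 64.7769/20 → 3 → D, 25.9387/10 → 2 → C; chars DC.
Square: 4.7769/2 → 2, 5.9387/1 → 5; chars 25.
Subsquare: 0.7769/0.0833333 → 9 → j, 0.9387/0.0416667 → 22 → w; chars jw.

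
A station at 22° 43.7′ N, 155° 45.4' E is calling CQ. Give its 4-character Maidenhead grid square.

QL72

Add 180° to longitude and 90° to latitude: 335.76, 112.73.
Field: lon ⌊335.76/20⌋ = 16 → Q; lat ⌊112.73/10⌋ = 11 → L.
Square: lon ⌊15.76/2⌋ = 7; lat ⌊2.73/1⌋ = 2.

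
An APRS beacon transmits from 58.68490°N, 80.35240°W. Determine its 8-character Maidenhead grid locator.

Add 180° to longitude and 90° to latitude: 99.64760, 148.68490.
Field: lon ⌊99.64760/20⌋ = 4 → E; lat ⌊148.68490/10⌋ = 14 → O.
Square: lon ⌊19.64760/2⌋ = 9; lat ⌊8.68490/1⌋ = 8.
Subsquare: lon ⌊1.64760/0.0833333⌋ = 19 → t; lat ⌊0.68490/0.0416667⌋ = 16 → q.
Extended square: lon ⌊0.06427/0.00833333⌋ = 7; lat ⌊0.01823/0.00416667⌋ = 4.

EO98tq74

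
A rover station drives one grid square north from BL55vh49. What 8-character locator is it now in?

BL55vi40

Latitude extended square 9; +1 → 10, wraps to 0, carry into subsquare.
Latitude subsquare h = 7; +1 → 8 = i.
The longitude characters are unchanged.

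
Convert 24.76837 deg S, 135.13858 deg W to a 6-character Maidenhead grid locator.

CG25kf

Offset from 180°W / 90°S: lon 44.8614°, lat 65.2316°.
Field: lon ⌊44.8614/20⌋ = 2 → C; lat ⌊65.2316/10⌋ = 6 → G.
Square: lon ⌊4.8614/2⌋ = 2; lat ⌊5.2316/1⌋ = 5.
Subsquare: lon ⌊0.8614/0.0833333⌋ = 10 → k; lat ⌊0.2316/0.0416667⌋ = 5 → f.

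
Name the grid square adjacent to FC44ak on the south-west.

Longitude subsquare a = 0; −1 → -1, wraps to 23 = x, carry into square.
Longitude square 4; −1 → 3.
Latitude subsquare k = 10; −1 → 9 = j.

FC34xj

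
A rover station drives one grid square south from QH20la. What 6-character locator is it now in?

Latitude subsquare a = 0; −1 → -1, wraps to 23 = x, carry into square.
Latitude square 0; −1 → -1, wraps to 9, carry into field.
Latitude field H = 7; −1 → 6 = G.
The longitude characters are unchanged.

QG29lx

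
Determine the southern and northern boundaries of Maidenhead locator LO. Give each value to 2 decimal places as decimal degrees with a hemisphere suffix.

50.00° N, 60.00° N

Field L=11, O=14: +11·20° lon, +14·10° lat → SW at lon 40°, lat 50°.
Cell spans 20° lon × 10° lat.
south 50.00° N, north 60.00° N.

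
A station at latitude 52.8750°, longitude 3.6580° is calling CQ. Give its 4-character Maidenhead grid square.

Add 180° to longitude and 90° to latitude: 183.66, 142.88.
Field: 183.66/20 → 9 → J, 142.88/10 → 14 → O; chars JO.
Square: 3.66/2 → 1, 2.88/1 → 2; chars 12.

JO12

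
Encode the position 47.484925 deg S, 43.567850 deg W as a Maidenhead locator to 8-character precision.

GE82fm13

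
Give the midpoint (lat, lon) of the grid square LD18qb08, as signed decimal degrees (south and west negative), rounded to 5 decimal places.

Field L=11, D=3: +11·20° lon, +3·10° lat → SW at lon 40°, lat -60°.
Square 1, 8: +1·2° lon, +8·1° lat → SW at lon 42°, lat -52°.
Subsquare q=16, b=1: +16·0.0833333° lon, +1·0.0416667° lat → SW at lon 43.3333°, lat -51.9583°.
Extended square 0, 8: +0·0.00833333° lon, +8·0.00416667° lat → SW at lon 43.3333°, lat -51.925°.
Cell spans 0.00833333° lon × 0.00416667° lat. Centre is SW corner plus half of each.
latitude -51.92292, longitude 43.33750.

-51.92292, 43.33750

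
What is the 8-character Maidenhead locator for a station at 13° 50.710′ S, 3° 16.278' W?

IH86id77

Add 180° to longitude and 90° to latitude: 176.72870, 76.15483.
Field: 176.72870/20 → 8 → I, 76.15483/10 → 7 → H; chars IH.
Square: 16.72870/2 → 8, 6.15483/1 → 6; chars 86.
Subsquare: 0.72870/0.0833333 → 8 → i, 0.15483/0.0416667 → 3 → d; chars id.
Extended square: 0.06203/0.00833333 → 7, 0.02983/0.00416667 → 7; chars 77.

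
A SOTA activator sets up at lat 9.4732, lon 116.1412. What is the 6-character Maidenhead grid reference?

OJ89bl

Shift to the Maidenhead origin (180°W, 90°S): lon 296.1412, lat 99.4732.
Field: 296.1412/20 → 14 → O, 99.4732/10 → 9 → J; chars OJ.
Square: 16.1412/2 → 8, 9.4732/1 → 9; chars 89.
Subsquare: 0.1412/0.0833333 → 1 → b, 0.4732/0.0416667 → 11 → l; chars bl.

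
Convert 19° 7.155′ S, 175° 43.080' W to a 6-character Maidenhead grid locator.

Shift to the Maidenhead origin (180°W, 90°S): lon 4.2820, lat 70.8808.
Field: 4.2820/20 → 0 → A, 70.8808/10 → 7 → H; chars AH.
Square: 4.2820/2 → 2, 0.8808/1 → 0; chars 20.
Subsquare: 0.2820/0.0833333 → 3 → d, 0.8808/0.0416667 → 21 → v; chars dv.

AH20dv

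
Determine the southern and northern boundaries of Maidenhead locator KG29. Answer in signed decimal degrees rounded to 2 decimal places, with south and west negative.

Field K=10, G=6: +10·20° lon, +6·10° lat → SW at lon 20°, lat -30°.
Square 2, 9: +2·2° lon, +9·1° lat → SW at lon 24°, lat -21°.
Cell spans 2° lon × 1° lat.
south -21.00, north -20.00.

-21.00, -20.00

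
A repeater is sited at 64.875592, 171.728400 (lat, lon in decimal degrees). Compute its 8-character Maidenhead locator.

RP54uv70

Shift to the Maidenhead origin (180°W, 90°S): lon 351.72840, lat 154.87559.
Field: 351.72840/20 → 17 → R, 154.87559/10 → 15 → P; chars RP.
Square: 11.72840/2 → 5, 4.87559/1 → 4; chars 54.
Subsquare: 1.72840/0.0833333 → 20 → u, 0.87559/0.0416667 → 21 → v; chars uv.
Extended square: 0.06173/0.00833333 → 7, 0.00059/0.00416667 → 0; chars 70.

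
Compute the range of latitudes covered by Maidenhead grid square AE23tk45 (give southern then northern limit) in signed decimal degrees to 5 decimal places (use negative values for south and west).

Field A=0, E=4: +0·20° lon, +4·10° lat → SW at lon -180°, lat -50°.
Square 2, 3: +2·2° lon, +3·1° lat → SW at lon -176°, lat -47°.
Subsquare t=19, k=10: +19·0.0833333° lon, +10·0.0416667° lat → SW at lon -174.417°, lat -46.5833°.
Extended square 4, 5: +4·0.00833333° lon, +5·0.00416667° lat → SW at lon -174.383°, lat -46.5625°.
Cell spans 0.00833333° lon × 0.00416667° lat.
south -46.56250, north -46.55833.

-46.56250, -46.55833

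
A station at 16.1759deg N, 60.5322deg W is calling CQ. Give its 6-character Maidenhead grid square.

FK96re

Add 180° to longitude and 90° to latitude: 119.4678, 106.1759.
Field: lon ⌊119.4678/20⌋ = 5 → F; lat ⌊106.1759/10⌋ = 10 → K.
Square: lon ⌊19.4678/2⌋ = 9; lat ⌊6.1759/1⌋ = 6.
Subsquare: lon ⌊1.4678/0.0833333⌋ = 17 → r; lat ⌊0.1759/0.0416667⌋ = 4 → e.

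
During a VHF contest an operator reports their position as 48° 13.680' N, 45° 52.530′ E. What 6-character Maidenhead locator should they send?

Shift to the Maidenhead origin (180°W, 90°S): lon 225.8755, lat 138.2280.
Field: 225.8755/20 → 11 → L, 138.2280/10 → 13 → N; chars LN.
Square: 5.8755/2 → 2, 8.2280/1 → 8; chars 28.
Subsquare: 1.8755/0.0833333 → 22 → w, 0.2280/0.0416667 → 5 → f; chars wf.

LN28wf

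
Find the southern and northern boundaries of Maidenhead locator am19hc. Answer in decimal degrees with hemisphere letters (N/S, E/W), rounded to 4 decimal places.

39.0833° N, 39.1250° N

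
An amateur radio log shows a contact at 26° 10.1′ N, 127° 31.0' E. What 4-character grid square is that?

Shift to the Maidenhead origin (180°W, 90°S): lon 307.52, lat 116.17.
Field: 307.52/20 → 15 → P, 116.17/10 → 11 → L; chars PL.
Square: 7.52/2 → 3, 6.17/1 → 6; chars 36.

PL36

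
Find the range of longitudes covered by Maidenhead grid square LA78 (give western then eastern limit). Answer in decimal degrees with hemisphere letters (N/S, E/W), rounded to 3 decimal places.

54.000° E, 56.000° E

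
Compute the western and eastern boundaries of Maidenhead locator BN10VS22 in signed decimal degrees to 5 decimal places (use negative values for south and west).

Field B=1, N=13: +1·20° lon, +13·10° lat → SW at lon -160°, lat 40°.
Square 1, 0: +1·2° lon, +0·1° lat → SW at lon -158°, lat 40°.
Subsquare v=21, s=18: +21·0.0833333° lon, +18·0.0416667° lat → SW at lon -156.25°, lat 40.75°.
Extended square 2, 2: +2·0.00833333° lon, +2·0.00416667° lat → SW at lon -156.233°, lat 40.7583°.
Cell spans 0.00833333° lon × 0.00416667° lat.
west -156.23333, east -156.22500.

-156.23333, -156.22500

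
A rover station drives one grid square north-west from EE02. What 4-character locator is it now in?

Longitude square 0; −1 → -1, wraps to 9, carry into field.
Longitude field E = 4; −1 → 3 = D.
Latitude square 2; +1 → 3.

DE93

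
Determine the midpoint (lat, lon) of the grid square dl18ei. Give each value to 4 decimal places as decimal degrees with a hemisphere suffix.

Field D=3, L=11: +3·20° lon, +11·10° lat → SW at lon -120°, lat 20°.
Square 1, 8: +1·2° lon, +8·1° lat → SW at lon -118°, lat 28°.
Subsquare e=4, i=8: +4·0.0833333° lon, +8·0.0416667° lat → SW at lon -117.667°, lat 28.3333°.
Cell spans 0.0833333° lon × 0.0416667° lat. Centre is SW corner plus half of each.
latitude 28.3542° N, longitude 117.6250° W.

28.3542° N, 117.6250° W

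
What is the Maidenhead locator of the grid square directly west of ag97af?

AG87xf

Longitude subsquare a = 0; −1 → -1, wraps to 23 = x, carry into square.
Longitude square 9; −1 → 8.
The latitude characters are unchanged.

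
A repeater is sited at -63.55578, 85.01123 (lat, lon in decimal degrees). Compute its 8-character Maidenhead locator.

NC26mk16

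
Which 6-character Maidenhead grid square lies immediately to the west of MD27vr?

MD27ur

Longitude subsquare v = 21; −1 → 20 = u.
The latitude characters are unchanged.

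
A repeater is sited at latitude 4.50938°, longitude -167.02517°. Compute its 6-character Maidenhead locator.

AJ64lm

Shift to the Maidenhead origin (180°W, 90°S): lon 12.9748, lat 94.5094.
Field: lon ⌊12.9748/20⌋ = 0 → A; lat ⌊94.5094/10⌋ = 9 → J.
Square: lon ⌊12.9748/2⌋ = 6; lat ⌊4.5094/1⌋ = 4.
Subsquare: lon ⌊0.9748/0.0833333⌋ = 11 → l; lat ⌊0.5094/0.0416667⌋ = 12 → m.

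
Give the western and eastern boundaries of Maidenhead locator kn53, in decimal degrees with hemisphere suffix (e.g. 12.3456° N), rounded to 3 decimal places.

Field K=10, N=13: +10·20° lon, +13·10° lat → SW at lon 20°, lat 40°.
Square 5, 3: +5·2° lon, +3·1° lat → SW at lon 30°, lat 43°.
Cell spans 2° lon × 1° lat.
west 30.000° E, east 32.000° E.

30.000° E, 32.000° E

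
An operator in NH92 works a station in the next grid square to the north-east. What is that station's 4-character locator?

OH03

Longitude square 9; +1 → 10, wraps to 0, carry into field.
Longitude field N = 13; +1 → 14 = O.
Latitude square 2; +1 → 3.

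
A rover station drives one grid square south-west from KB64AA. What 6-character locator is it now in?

KB53xx

Longitude subsquare a = 0; −1 → -1, wraps to 23 = x, carry into square.
Longitude square 6; −1 → 5.
Latitude subsquare a = 0; −1 → -1, wraps to 23 = x, carry into square.
Latitude square 4; −1 → 3.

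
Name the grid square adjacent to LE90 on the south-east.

MD09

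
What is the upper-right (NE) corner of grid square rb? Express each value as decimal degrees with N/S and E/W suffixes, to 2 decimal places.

Field R=17, B=1: +17·20° lon, +1·10° lat → SW at lon 160°, lat -80°.
Cell spans 20° lon × 10° lat. NE corner is SW corner plus one full cell.
latitude 70.00° S, longitude 180.00° E.

70.00° S, 180.00° E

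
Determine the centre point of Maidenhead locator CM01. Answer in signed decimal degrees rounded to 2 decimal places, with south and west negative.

31.50, -139.00

Field C=2, M=12: +2·20° lon, +12·10° lat → SW at lon -140°, lat 30°.
Square 0, 1: +0·2° lon, +1·1° lat → SW at lon -140°, lat 31°.
Cell spans 2° lon × 1° lat. Centre is SW corner plus half of each.
latitude 31.50, longitude -139.00.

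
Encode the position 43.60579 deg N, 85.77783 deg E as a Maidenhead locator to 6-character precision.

NN23vo

Add 180° to longitude and 90° to latitude: 265.7778, 133.6058.
Field: 265.7778/20 → 13 → N, 133.6058/10 → 13 → N; chars NN.
Square: 5.7778/2 → 2, 3.6058/1 → 3; chars 23.
Subsquare: 1.7778/0.0833333 → 21 → v, 0.6058/0.0416667 → 14 → o; chars vo.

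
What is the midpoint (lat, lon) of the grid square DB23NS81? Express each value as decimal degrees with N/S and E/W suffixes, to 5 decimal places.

Field D=3, B=1: +3·20° lon, +1·10° lat → SW at lon -120°, lat -80°.
Square 2, 3: +2·2° lon, +3·1° lat → SW at lon -116°, lat -77°.
Subsquare n=13, s=18: +13·0.0833333° lon, +18·0.0416667° lat → SW at lon -114.917°, lat -76.25°.
Extended square 8, 1: +8·0.00833333° lon, +1·0.00416667° lat → SW at lon -114.85°, lat -76.2458°.
Cell spans 0.00833333° lon × 0.00416667° lat. Centre is SW corner plus half of each.
latitude 76.24375° S, longitude 114.84583° W.

76.24375° S, 114.84583° W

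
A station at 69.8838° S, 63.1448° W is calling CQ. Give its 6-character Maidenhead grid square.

Offset from 180°W / 90°S: lon 116.8552°, lat 20.1162°.
Field: lon ⌊116.8552/20⌋ = 5 → F; lat ⌊20.1162/10⌋ = 2 → C.
Square: lon ⌊16.8552/2⌋ = 8; lat ⌊0.1162/1⌋ = 0.
Subsquare: lon ⌊0.8552/0.0833333⌋ = 10 → k; lat ⌊0.1162/0.0416667⌋ = 2 → c.

FC80kc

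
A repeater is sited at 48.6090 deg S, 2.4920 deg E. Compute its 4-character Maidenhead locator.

Add 180° to longitude and 90° to latitude: 182.49, 41.39.
Field (20°×10°, letters A–R): 182.49/20 → 9 → J, 41.39/10 → 4 → E; chars JE.
Square (2°×1°, digits 0–9): 2.49/2 → 1, 1.39/1 → 1; chars 11.

JE11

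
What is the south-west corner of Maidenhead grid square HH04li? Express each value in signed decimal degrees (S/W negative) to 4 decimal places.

-15.6667, -39.0833

Field H=7, H=7: +7·20° lon, +7·10° lat → SW at lon -40°, lat -20°.
Square 0, 4: +0·2° lon, +4·1° lat → SW at lon -40°, lat -16°.
Subsquare l=11, i=8: +11·0.0833333° lon, +8·0.0416667° lat → SW at lon -39.0833°, lat -15.6667°.
latitude -15.6667, longitude -39.0833.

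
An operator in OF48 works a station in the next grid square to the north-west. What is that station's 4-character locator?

OF39

Longitude square 4; −1 → 3.
Latitude square 8; +1 → 9.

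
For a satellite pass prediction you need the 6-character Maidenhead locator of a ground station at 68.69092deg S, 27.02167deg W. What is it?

Offset from 180°W / 90°S: lon 152.9783°, lat 21.3091°.
Field: lon ⌊152.9783/20⌋ = 7 → H; lat ⌊21.3091/10⌋ = 2 → C.
Square: lon ⌊12.9783/2⌋ = 6; lat ⌊1.3091/1⌋ = 1.
Subsquare: lon ⌊0.9783/0.0833333⌋ = 11 → l; lat ⌊0.3091/0.0416667⌋ = 7 → h.

HC61lh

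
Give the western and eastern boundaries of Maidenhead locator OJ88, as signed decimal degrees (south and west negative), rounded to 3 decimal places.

116.000, 118.000

Field O=14, J=9: +14·20° lon, +9·10° lat → SW at lon 100°, lat 0°.
Square 8, 8: +8·2° lon, +8·1° lat → SW at lon 116°, lat 8°.
Cell spans 2° lon × 1° lat.
west 116.000, east 118.000.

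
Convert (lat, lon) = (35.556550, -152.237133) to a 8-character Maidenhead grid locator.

Add 180° to longitude and 90° to latitude: 27.76287, 125.55655.
Field: lon ⌊27.76287/20⌋ = 1 → B; lat ⌊125.55655/10⌋ = 12 → M.
Square: lon ⌊7.76287/2⌋ = 3; lat ⌊5.55655/1⌋ = 5.
Subsquare: lon ⌊1.76287/0.0833333⌋ = 21 → v; lat ⌊0.55655/0.0416667⌋ = 13 → n.
Extended square: lon ⌊0.01287/0.00833333⌋ = 1; lat ⌊0.01488/0.00416667⌋ = 3.

BM35vn13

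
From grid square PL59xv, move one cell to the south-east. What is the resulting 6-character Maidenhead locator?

PL69au

Longitude subsquare x = 23; +1 → 24, wraps to 0 = a, carry into square.
Longitude square 5; +1 → 6.
Latitude subsquare v = 21; −1 → 20 = u.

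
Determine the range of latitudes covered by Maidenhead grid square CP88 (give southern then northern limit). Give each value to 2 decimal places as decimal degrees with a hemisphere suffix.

68.00° N, 69.00° N

Field C=2, P=15: +2·20° lon, +15·10° lat → SW at lon -140°, lat 60°.
Square 8, 8: +8·2° lon, +8·1° lat → SW at lon -124°, lat 68°.
Cell spans 2° lon × 1° lat.
south 68.00° N, north 69.00° N.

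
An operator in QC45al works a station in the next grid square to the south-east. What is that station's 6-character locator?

Longitude subsquare a = 0; +1 → 1 = b.
Latitude subsquare l = 11; −1 → 10 = k.

QC45bk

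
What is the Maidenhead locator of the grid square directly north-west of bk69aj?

BK59xk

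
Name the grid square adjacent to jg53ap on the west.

JG43xp

Longitude subsquare a = 0; −1 → -1, wraps to 23 = x, carry into square.
Longitude square 5; −1 → 4.
The latitude characters are unchanged.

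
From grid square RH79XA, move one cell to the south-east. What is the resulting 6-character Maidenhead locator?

Longitude subsquare x = 23; +1 → 24, wraps to 0 = a, carry into square.
Longitude square 7; +1 → 8.
Latitude subsquare a = 0; −1 → -1, wraps to 23 = x, carry into square.
Latitude square 9; −1 → 8.

RH88ax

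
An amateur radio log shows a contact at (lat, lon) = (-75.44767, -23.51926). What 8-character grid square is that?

Add 180° to longitude and 90° to latitude: 156.48074, 14.55233.
Field: lon ⌊156.48074/20⌋ = 7 → H; lat ⌊14.55233/10⌋ = 1 → B.
Square: lon ⌊16.48074/2⌋ = 8; lat ⌊4.55233/1⌋ = 4.
Subsquare: lon ⌊0.48074/0.0833333⌋ = 5 → f; lat ⌊0.55233/0.0416667⌋ = 13 → n.
Extended square: lon ⌊0.06407/0.00833333⌋ = 7; lat ⌊0.01066/0.00416667⌋ = 2.

HB84fn72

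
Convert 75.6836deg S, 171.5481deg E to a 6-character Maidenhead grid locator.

Offset from 180°W / 90°S: lon 351.5481°, lat 14.3164°.
Field: 351.5481/20 → 17 → R, 14.3164/10 → 1 → B; chars RB.
Square: 11.5481/2 → 5, 4.3164/1 → 4; chars 54.
Subsquare: 1.5481/0.0833333 → 18 → s, 0.3164/0.0416667 → 7 → h; chars sh.

RB54sh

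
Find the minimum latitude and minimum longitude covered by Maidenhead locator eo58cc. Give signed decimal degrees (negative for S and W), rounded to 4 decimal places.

Field E=4, O=14: +4·20° lon, +14·10° lat → SW at lon -100°, lat 50°.
Square 5, 8: +5·2° lon, +8·1° lat → SW at lon -90°, lat 58°.
Subsquare c=2, c=2: +2·0.0833333° lon, +2·0.0416667° lat → SW at lon -89.8333°, lat 58.0833°.
latitude 58.0833, longitude -89.8333.

58.0833, -89.8333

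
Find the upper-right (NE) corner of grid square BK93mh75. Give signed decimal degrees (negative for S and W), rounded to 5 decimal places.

13.31667, -140.93333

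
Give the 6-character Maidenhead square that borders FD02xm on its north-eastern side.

FD12an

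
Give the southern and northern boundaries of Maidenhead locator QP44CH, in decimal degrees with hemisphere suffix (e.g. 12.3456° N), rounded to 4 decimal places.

64.2917° N, 64.3333° N

Field Q=16, P=15: +16·20° lon, +15·10° lat → SW at lon 140°, lat 60°.
Square 4, 4: +4·2° lon, +4·1° lat → SW at lon 148°, lat 64°.
Subsquare c=2, h=7: +2·0.0833333° lon, +7·0.0416667° lat → SW at lon 148.167°, lat 64.2917°.
Cell spans 0.0833333° lon × 0.0416667° lat.
south 64.2917° N, north 64.3333° N.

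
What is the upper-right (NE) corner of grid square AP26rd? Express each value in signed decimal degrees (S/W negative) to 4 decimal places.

66.1667, -174.5000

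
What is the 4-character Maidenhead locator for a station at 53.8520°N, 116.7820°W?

DO13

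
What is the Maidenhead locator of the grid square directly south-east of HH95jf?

Longitude subsquare j = 9; +1 → 10 = k.
Latitude subsquare f = 5; −1 → 4 = e.

HH95ke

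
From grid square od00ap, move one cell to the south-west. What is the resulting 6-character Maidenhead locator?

ND90xo

Longitude subsquare a = 0; −1 → -1, wraps to 23 = x, carry into square.
Longitude square 0; −1 → -1, wraps to 9, carry into field.
Longitude field O = 14; −1 → 13 = N.
Latitude subsquare p = 15; −1 → 14 = o.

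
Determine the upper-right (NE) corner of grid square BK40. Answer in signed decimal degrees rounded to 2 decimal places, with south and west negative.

11.00, -150.00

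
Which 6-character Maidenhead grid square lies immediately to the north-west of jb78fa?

JB78eb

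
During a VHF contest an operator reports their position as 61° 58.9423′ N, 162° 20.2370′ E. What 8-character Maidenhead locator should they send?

RP11ex05

Offset from 180°W / 90°S: lon 342.33728°, lat 151.98237°.
Field: lon ⌊342.33728/20⌋ = 17 → R; lat ⌊151.98237/10⌋ = 15 → P.
Square: lon ⌊2.33728/2⌋ = 1; lat ⌊1.98237/1⌋ = 1.
Subsquare: lon ⌊0.33728/0.0833333⌋ = 4 → e; lat ⌊0.98237/0.0416667⌋ = 23 → x.
Extended square: lon ⌊0.00395/0.00833333⌋ = 0; lat ⌊0.02404/0.00416667⌋ = 5.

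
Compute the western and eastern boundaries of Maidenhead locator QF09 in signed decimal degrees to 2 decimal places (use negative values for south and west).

140.00, 142.00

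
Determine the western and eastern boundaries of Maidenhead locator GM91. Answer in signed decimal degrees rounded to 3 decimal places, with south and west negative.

-42.000, -40.000

Field G=6, M=12: +6·20° lon, +12·10° lat → SW at lon -60°, lat 30°.
Square 9, 1: +9·2° lon, +1·1° lat → SW at lon -42°, lat 31°.
Cell spans 2° lon × 1° lat.
west -42.000, east -40.000.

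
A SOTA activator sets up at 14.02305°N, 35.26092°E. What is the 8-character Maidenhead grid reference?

Add 180° to longitude and 90° to latitude: 215.26092, 104.02305.
Field: 215.26092/20 → 10 → K, 104.02305/10 → 10 → K; chars KK.
Square: 15.26092/2 → 7, 4.02305/1 → 4; chars 74.
Subsquare: 1.26092/0.0833333 → 15 → p, 0.02305/0.0416667 → 0 → a; chars pa.
Extended square: 0.01092/0.00833333 → 1, 0.02305/0.00416667 → 5; chars 15.

KK74pa15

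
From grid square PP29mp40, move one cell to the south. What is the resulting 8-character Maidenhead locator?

PP29mo49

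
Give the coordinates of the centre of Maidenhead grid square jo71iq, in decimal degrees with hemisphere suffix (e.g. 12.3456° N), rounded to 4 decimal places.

51.6875° N, 14.7083° E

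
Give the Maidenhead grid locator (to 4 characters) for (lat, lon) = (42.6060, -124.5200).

CN72

Shift to the Maidenhead origin (180°W, 90°S): lon 55.48, lat 132.61.
Field (20°×10°, letters A–R): 55.48/20 → 2 → C, 132.61/10 → 13 → N; chars CN.
Square (2°×1°, digits 0–9): 15.48/2 → 7, 2.61/1 → 2; chars 72.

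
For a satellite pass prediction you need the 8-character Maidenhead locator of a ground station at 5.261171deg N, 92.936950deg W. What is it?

Shift to the Maidenhead origin (180°W, 90°S): lon 87.06305, lat 95.26117.
Field: lon ⌊87.06305/20⌋ = 4 → E; lat ⌊95.26117/10⌋ = 9 → J.
Square: lon ⌊7.06305/2⌋ = 3; lat ⌊5.26117/1⌋ = 5.
Subsquare: lon ⌊1.06305/0.0833333⌋ = 12 → m; lat ⌊0.26117/0.0416667⌋ = 6 → g.
Extended square: lon ⌊0.06305/0.00833333⌋ = 7; lat ⌊0.01117/0.00416667⌋ = 2.

EJ35mg72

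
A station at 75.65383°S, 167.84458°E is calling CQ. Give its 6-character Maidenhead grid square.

Offset from 180°W / 90°S: lon 347.8446°, lat 14.3462°.
Field: 347.8446/20 → 17 → R, 14.3462/10 → 1 → B; chars RB.
Square: 7.8446/2 → 3, 4.3462/1 → 4; chars 34.
Subsquare: 1.8446/0.0833333 → 22 → w, 0.3462/0.0416667 → 8 → i; chars wi.

RB34wi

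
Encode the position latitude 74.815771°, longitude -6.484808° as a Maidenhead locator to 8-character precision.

IQ64st15

Shift to the Maidenhead origin (180°W, 90°S): lon 173.51519, lat 164.81577.
Field: 173.51519/20 → 8 → I, 164.81577/10 → 16 → Q; chars IQ.
Square: 13.51519/2 → 6, 4.81577/1 → 4; chars 64.
Subsquare: 1.51519/0.0833333 → 18 → s, 0.81577/0.0416667 → 19 → t; chars st.
Extended square: 0.01519/0.00833333 → 1, 0.02410/0.00416667 → 5; chars 15.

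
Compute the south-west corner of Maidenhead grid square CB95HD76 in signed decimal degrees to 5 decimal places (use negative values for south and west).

-74.85000, -121.35833

Field C=2, B=1: +2·20° lon, +1·10° lat → SW at lon -140°, lat -80°.
Square 9, 5: +9·2° lon, +5·1° lat → SW at lon -122°, lat -75°.
Subsquare h=7, d=3: +7·0.0833333° lon, +3·0.0416667° lat → SW at lon -121.417°, lat -74.875°.
Extended square 7, 6: +7·0.00833333° lon, +6·0.00416667° lat → SW at lon -121.358°, lat -74.85°.
latitude -74.85000, longitude -121.35833.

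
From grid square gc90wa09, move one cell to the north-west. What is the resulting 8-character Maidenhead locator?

Longitude extended square 0; −1 → -1, wraps to 9, carry into subsquare.
Longitude subsquare w = 22; −1 → 21 = v.
Latitude extended square 9; +1 → 10, wraps to 0, carry into subsquare.
Latitude subsquare a = 0; +1 → 1 = b.

GC90vb90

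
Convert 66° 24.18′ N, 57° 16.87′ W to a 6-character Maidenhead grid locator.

GP16ij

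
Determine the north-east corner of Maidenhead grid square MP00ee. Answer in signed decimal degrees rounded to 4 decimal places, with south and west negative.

Field M=12, P=15: +12·20° lon, +15·10° lat → SW at lon 60°, lat 60°.
Square 0, 0: +0·2° lon, +0·1° lat → SW at lon 60°, lat 60°.
Subsquare e=4, e=4: +4·0.0833333° lon, +4·0.0416667° lat → SW at lon 60.3333°, lat 60.1667°.
Cell spans 0.0833333° lon × 0.0416667° lat. NE corner is SW corner plus one full cell.
latitude 60.2083, longitude 60.4167.

60.2083, 60.4167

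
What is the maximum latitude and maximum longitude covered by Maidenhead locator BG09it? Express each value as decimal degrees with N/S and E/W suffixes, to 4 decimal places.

20.1667° S, 159.2500° W

Field B=1, G=6: +1·20° lon, +6·10° lat → SW at lon -160°, lat -30°.
Square 0, 9: +0·2° lon, +9·1° lat → SW at lon -160°, lat -21°.
Subsquare i=8, t=19: +8·0.0833333° lon, +19·0.0416667° lat → SW at lon -159.333°, lat -20.2083°.
Cell spans 0.0833333° lon × 0.0416667° lat. NE corner is SW corner plus one full cell.
latitude 20.1667° S, longitude 159.2500° W.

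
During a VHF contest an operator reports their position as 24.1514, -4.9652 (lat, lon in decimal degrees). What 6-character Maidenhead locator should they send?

IL74md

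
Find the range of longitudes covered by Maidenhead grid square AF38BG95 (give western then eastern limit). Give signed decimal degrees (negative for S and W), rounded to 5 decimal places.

Field A=0, F=5: +0·20° lon, +5·10° lat → SW at lon -180°, lat -40°.
Square 3, 8: +3·2° lon, +8·1° lat → SW at lon -174°, lat -32°.
Subsquare b=1, g=6: +1·0.0833333° lon, +6·0.0416667° lat → SW at lon -173.917°, lat -31.75°.
Extended square 9, 5: +9·0.00833333° lon, +5·0.00416667° lat → SW at lon -173.842°, lat -31.7292°.
Cell spans 0.00833333° lon × 0.00416667° lat.
west -173.84167, east -173.83333.

-173.84167, -173.83333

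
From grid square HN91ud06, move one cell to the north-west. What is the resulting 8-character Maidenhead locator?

Longitude extended square 0; −1 → -1, wraps to 9, carry into subsquare.
Longitude subsquare u = 20; −1 → 19 = t.
Latitude extended square 6; +1 → 7.

HN91td97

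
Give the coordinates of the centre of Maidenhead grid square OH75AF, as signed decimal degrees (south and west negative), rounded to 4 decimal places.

Field O=14, H=7: +14·20° lon, +7·10° lat → SW at lon 100°, lat -20°.
Square 7, 5: +7·2° lon, +5·1° lat → SW at lon 114°, lat -15°.
Subsquare a=0, f=5: +0·0.0833333° lon, +5·0.0416667° lat → SW at lon 114°, lat -14.7917°.
Cell spans 0.0833333° lon × 0.0416667° lat. Centre is SW corner plus half of each.
latitude -14.7708, longitude 114.0417.

-14.7708, 114.0417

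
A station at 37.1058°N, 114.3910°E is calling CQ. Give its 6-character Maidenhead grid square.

OM77ec

Add 180° to longitude and 90° to latitude: 294.3910, 127.1058.
Field: lon ⌊294.3910/20⌋ = 14 → O; lat ⌊127.1058/10⌋ = 12 → M.
Square: lon ⌊14.3910/2⌋ = 7; lat ⌊7.1058/1⌋ = 7.
Subsquare: lon ⌊0.3910/0.0833333⌋ = 4 → e; lat ⌊0.1058/0.0416667⌋ = 2 → c.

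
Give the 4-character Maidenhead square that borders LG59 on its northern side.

LH50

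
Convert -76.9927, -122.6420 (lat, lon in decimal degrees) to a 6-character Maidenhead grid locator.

CB83qa

Shift to the Maidenhead origin (180°W, 90°S): lon 57.3580, lat 13.0073.
Field: 57.3580/20 → 2 → C, 13.0073/10 → 1 → B; chars CB.
Square: 17.3580/2 → 8, 3.0073/1 → 3; chars 83.
Subsquare: 1.3580/0.0833333 → 16 → q, 0.0073/0.0416667 → 0 → a; chars qa.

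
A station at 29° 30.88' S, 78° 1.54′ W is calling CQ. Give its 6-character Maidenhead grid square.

FG00xl

Shift to the Maidenhead origin (180°W, 90°S): lon 101.9743, lat 60.4853.
Field: lon ⌊101.9743/20⌋ = 5 → F; lat ⌊60.4853/10⌋ = 6 → G.
Square: lon ⌊1.9743/2⌋ = 0; lat ⌊0.4853/1⌋ = 0.
Subsquare: lon ⌊1.9743/0.0833333⌋ = 23 → x; lat ⌊0.4853/0.0416667⌋ = 11 → l.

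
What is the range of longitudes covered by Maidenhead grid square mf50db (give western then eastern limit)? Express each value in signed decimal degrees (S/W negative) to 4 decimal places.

Field M=12, F=5: +12·20° lon, +5·10° lat → SW at lon 60°, lat -40°.
Square 5, 0: +5·2° lon, +0·1° lat → SW at lon 70°, lat -40°.
Subsquare d=3, b=1: +3·0.0833333° lon, +1·0.0416667° lat → SW at lon 70.25°, lat -39.9583°.
Cell spans 0.0833333° lon × 0.0416667° lat.
west 70.2500, east 70.3333.

70.2500, 70.3333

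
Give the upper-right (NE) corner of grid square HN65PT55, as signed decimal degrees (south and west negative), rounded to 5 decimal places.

45.81667, -26.70000

Field H=7, N=13: +7·20° lon, +13·10° lat → SW at lon -40°, lat 40°.
Square 6, 5: +6·2° lon, +5·1° lat → SW at lon -28°, lat 45°.
Subsquare p=15, t=19: +15·0.0833333° lon, +19·0.0416667° lat → SW at lon -26.75°, lat 45.7917°.
Extended square 5, 5: +5·0.00833333° lon, +5·0.00416667° lat → SW at lon -26.7083°, lat 45.8125°.
Cell spans 0.00833333° lon × 0.00416667° lat. NE corner is SW corner plus one full cell.
latitude 45.81667, longitude -26.70000.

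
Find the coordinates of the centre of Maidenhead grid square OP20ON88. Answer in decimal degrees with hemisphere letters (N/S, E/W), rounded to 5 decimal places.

60.57708° N, 105.23750° E

Field O=14, P=15: +14·20° lon, +15·10° lat → SW at lon 100°, lat 60°.
Square 2, 0: +2·2° lon, +0·1° lat → SW at lon 104°, lat 60°.
Subsquare o=14, n=13: +14·0.0833333° lon, +13·0.0416667° lat → SW at lon 105.167°, lat 60.5417°.
Extended square 8, 8: +8·0.00833333° lon, +8·0.00416667° lat → SW at lon 105.233°, lat 60.575°.
Cell spans 0.00833333° lon × 0.00416667° lat. Centre is SW corner plus half of each.
latitude 60.57708° N, longitude 105.23750° E.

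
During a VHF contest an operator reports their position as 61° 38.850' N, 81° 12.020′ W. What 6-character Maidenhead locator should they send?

Offset from 180°W / 90°S: lon 98.7997°, lat 151.6475°.
Field: lon ⌊98.7997/20⌋ = 4 → E; lat ⌊151.6475/10⌋ = 15 → P.
Square: lon ⌊18.7997/2⌋ = 9; lat ⌊1.6475/1⌋ = 1.
Subsquare: lon ⌊0.7997/0.0833333⌋ = 9 → j; lat ⌊0.6475/0.0416667⌋ = 15 → p.

EP91jp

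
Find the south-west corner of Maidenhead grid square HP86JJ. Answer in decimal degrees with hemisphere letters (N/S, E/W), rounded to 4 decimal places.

66.3750° N, 23.2500° W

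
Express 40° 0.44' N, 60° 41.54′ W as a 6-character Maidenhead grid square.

Shift to the Maidenhead origin (180°W, 90°S): lon 119.3077, lat 130.0073.
Field: lon ⌊119.3077/20⌋ = 5 → F; lat ⌊130.0073/10⌋ = 13 → N.
Square: lon ⌊19.3077/2⌋ = 9; lat ⌊0.0073/1⌋ = 0.
Subsquare: lon ⌊1.3077/0.0833333⌋ = 15 → p; lat ⌊0.0073/0.0416667⌋ = 0 → a.

FN90pa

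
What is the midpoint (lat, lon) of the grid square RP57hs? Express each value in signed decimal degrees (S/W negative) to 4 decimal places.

67.7708, 170.6250

Field R=17, P=15: +17·20° lon, +15·10° lat → SW at lon 160°, lat 60°.
Square 5, 7: +5·2° lon, +7·1° lat → SW at lon 170°, lat 67°.
Subsquare h=7, s=18: +7·0.0833333° lon, +18·0.0416667° lat → SW at lon 170.583°, lat 67.75°.
Cell spans 0.0833333° lon × 0.0416667° lat. Centre is SW corner plus half of each.
latitude 67.7708, longitude 170.6250.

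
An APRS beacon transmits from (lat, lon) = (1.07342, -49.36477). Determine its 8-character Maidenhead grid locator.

GJ51hb67

Shift to the Maidenhead origin (180°W, 90°S): lon 130.63523, lat 91.07342.
Field (20°×10°, letters A–R): lon ⌊130.63523/20⌋ = 6 → G; lat ⌊91.07342/10⌋ = 9 → J.
Square (2°×1°, digits 0–9): lon ⌊10.63523/2⌋ = 5; lat ⌊1.07342/1⌋ = 1.
Subsquare (5′×2.5′, letters a–x): lon ⌊0.63523/0.0833333⌋ = 7 → h; lat ⌊0.07342/0.0416667⌋ = 1 → b.
Extended square (30″×15″, digits 0–9): lon ⌊0.05190/0.00833333⌋ = 6; lat ⌊0.03175/0.00416667⌋ = 7.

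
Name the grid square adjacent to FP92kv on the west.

FP92jv

Longitude subsquare k = 10; −1 → 9 = j.
The latitude characters are unchanged.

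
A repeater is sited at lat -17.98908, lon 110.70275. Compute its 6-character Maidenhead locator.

OH52ia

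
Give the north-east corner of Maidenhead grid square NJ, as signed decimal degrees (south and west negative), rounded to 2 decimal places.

Field N=13, J=9: +13·20° lon, +9·10° lat → SW at lon 80°, lat 0°.
Cell spans 20° lon × 10° lat. NE corner is SW corner plus one full cell.
latitude 10.00, longitude 100.00.

10.00, 100.00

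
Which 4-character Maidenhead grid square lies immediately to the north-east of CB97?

Longitude square 9; +1 → 10, wraps to 0, carry into field.
Longitude field C = 2; +1 → 3 = D.
Latitude square 7; +1 → 8.

DB08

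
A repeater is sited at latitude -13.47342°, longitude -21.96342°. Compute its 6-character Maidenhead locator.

HH96am

Shift to the Maidenhead origin (180°W, 90°S): lon 158.0366, lat 76.5266.
Field: 158.0366/20 → 7 → H, 76.5266/10 → 7 → H; chars HH.
Square: 18.0366/2 → 9, 6.5266/1 → 6; chars 96.
Subsquare: 0.0366/0.0833333 → 0 → a, 0.5266/0.0416667 → 12 → m; chars am.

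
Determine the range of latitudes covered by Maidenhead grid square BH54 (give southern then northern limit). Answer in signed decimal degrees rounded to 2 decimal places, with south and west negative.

-16.00, -15.00

Field B=1, H=7: +1·20° lon, +7·10° lat → SW at lon -160°, lat -20°.
Square 5, 4: +5·2° lon, +4·1° lat → SW at lon -150°, lat -16°.
Cell spans 2° lon × 1° lat.
south -16.00, north -15.00.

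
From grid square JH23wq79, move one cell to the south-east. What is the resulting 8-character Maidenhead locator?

JH23wq88

Longitude extended square 7; +1 → 8.
Latitude extended square 9; −1 → 8.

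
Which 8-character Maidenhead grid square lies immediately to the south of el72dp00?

Latitude extended square 0; −1 → -1, wraps to 9, carry into subsquare.
Latitude subsquare p = 15; −1 → 14 = o.
The longitude characters are unchanged.

EL72do09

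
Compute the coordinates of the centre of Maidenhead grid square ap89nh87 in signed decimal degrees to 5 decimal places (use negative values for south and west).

Field A=0, P=15: +0·20° lon, +15·10° lat → SW at lon -180°, lat 60°.
Square 8, 9: +8·2° lon, +9·1° lat → SW at lon -164°, lat 69°.
Subsquare n=13, h=7: +13·0.0833333° lon, +7·0.0416667° lat → SW at lon -162.917°, lat 69.2917°.
Extended square 8, 7: +8·0.00833333° lon, +7·0.00416667° lat → SW at lon -162.85°, lat 69.3208°.
Cell spans 0.00833333° lon × 0.00416667° lat. Centre is SW corner plus half of each.
latitude 69.32292, longitude -162.84583.

69.32292, -162.84583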